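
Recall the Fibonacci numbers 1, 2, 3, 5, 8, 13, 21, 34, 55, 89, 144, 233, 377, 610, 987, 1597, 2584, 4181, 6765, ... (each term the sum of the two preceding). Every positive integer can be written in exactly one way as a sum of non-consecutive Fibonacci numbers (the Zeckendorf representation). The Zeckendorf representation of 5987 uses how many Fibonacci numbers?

6

subtract 4181 from 5987: 1806 remains
subtract 1597 from 1806: 209 remains
subtract 144 from 209: 65 remains
subtract 55 from 65: 10 remains
subtract 8 from 10: 2 remains
subtract 2 from 2: 0 remains
5987 = 4181 + 1597 + 144 + 55 + 8 + 2, which has 6 terms.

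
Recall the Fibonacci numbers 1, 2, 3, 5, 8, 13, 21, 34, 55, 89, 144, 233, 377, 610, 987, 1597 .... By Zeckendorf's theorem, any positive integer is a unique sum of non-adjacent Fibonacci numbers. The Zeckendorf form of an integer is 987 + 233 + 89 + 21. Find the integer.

987 + 233 + 89 + 21 = 1330.

1330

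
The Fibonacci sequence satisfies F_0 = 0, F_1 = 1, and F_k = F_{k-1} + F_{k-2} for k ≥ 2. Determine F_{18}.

2584

Iterating the recurrence up to F_{13} = 233 and F_{12} = 144:
F_{14} = F_{13} + F_{12} = 233 + 144 = 377
F_{15} = F_{14} + F_{13} = 377 + 233 = 610
F_{16} = F_{15} + F_{14} = 610 + 377 = 987
F_{17} = F_{16} + F_{15} = 987 + 610 = 1597
F_{18} = F_{17} + F_{16} = 1597 + 987 = 2584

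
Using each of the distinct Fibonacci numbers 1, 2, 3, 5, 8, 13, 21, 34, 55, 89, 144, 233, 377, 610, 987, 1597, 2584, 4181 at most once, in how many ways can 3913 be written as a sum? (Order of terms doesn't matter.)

9

3913 = 2584+987+233+89+13+5+2 = 2584+987+233+55+34+13+5+2 = 2584+610+377+233+89+13+5+2 = … (6 more), for 9 in all.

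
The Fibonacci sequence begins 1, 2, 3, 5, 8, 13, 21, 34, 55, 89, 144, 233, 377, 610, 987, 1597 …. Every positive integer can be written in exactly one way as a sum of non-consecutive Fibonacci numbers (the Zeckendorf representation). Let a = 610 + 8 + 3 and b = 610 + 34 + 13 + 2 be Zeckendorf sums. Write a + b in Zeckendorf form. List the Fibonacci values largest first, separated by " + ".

987 + 233 + 55 + 5

The two numbers are 621 and 659, so their sum is 1280.
1280 − 987 = 293
293 − 233 = 60
60 − 55 = 5
5 − 5 = 0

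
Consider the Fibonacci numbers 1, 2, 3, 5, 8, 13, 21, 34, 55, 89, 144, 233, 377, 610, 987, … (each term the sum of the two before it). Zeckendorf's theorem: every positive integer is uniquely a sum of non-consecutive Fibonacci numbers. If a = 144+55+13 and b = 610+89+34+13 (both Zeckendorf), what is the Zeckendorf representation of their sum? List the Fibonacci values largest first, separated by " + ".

The two numbers are 212 and 746, so their sum is 958.
take 610 (≤ 958); 958 − 610 = 348
take 233 (≤ 348); 348 − 233 = 115
take 89 (≤ 115); 115 − 89 = 26
take 21 (≤ 26); 26 − 21 = 5
take 5 (≤ 5); 5 − 5 = 0

610 + 233 + 89 + 21 + 5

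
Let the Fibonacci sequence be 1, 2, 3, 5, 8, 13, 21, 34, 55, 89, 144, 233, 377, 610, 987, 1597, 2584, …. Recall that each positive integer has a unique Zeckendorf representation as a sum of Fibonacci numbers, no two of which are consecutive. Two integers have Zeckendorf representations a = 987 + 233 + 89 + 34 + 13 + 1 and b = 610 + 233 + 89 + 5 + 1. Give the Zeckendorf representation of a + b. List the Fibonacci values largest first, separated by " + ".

The two numbers are 1357 and 938, so their sum is 2295.
subtract 1597 from 2295: 698 remains
subtract 610 from 698: 88 remains
subtract 55 from 88: 33 remains
subtract 21 from 33: 12 remains
subtract 8 from 12: 4 remains
subtract 3 from 4: 1 remains
subtract 1 from 1: 0 remains

1597 + 610 + 55 + 21 + 8 + 3 + 1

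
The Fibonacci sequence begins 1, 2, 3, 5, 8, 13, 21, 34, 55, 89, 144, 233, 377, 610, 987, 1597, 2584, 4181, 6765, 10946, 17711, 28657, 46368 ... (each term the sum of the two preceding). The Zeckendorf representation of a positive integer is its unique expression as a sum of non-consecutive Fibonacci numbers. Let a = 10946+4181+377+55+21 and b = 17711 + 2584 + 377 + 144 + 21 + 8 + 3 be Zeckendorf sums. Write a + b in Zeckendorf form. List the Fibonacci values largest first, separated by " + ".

28657 + 6765 + 987 + 13 + 5 + 1

The two numbers are 15580 and 20848, so their sum is 36428.
36428 − 28657 = 7771
7771 − 6765 = 1006
1006 − 987 = 19
19 − 13 = 6
6 − 5 = 1
1 − 1 = 0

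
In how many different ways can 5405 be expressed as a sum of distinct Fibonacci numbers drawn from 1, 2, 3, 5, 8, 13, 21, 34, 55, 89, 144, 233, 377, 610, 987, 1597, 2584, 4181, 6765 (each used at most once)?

Each representation comes from the Zeckendorf form by replacing some F_k with F_{k−1} + F_{k−2} where possible.
5405 = 4181+987+233+3+1 = 4181+987+144+89+3+1 = 4181+610+377+233+3+1 = … (17 more), for 20 in all.

20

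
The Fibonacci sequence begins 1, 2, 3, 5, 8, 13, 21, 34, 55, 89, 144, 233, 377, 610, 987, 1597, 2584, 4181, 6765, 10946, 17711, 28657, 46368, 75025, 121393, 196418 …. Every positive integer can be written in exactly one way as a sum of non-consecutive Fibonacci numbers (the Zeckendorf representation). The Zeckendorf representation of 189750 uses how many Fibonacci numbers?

121393 ≤ 189750 < 196418, so take 121393; remainder 68357
46368 ≤ 68357 < 75025, so take 46368; remainder 21989
17711 ≤ 21989 < 28657, so take 17711; remainder 4278
4181 ≤ 4278 < 6765, so take 4181; remainder 97
89 ≤ 97 < 144, so take 89; remainder 8
8 ≤ 8 < 13, so take 8; remainder 0
189750 = 121393 + 46368 + 17711 + 4181 + 89 + 8, which has 6 terms.

6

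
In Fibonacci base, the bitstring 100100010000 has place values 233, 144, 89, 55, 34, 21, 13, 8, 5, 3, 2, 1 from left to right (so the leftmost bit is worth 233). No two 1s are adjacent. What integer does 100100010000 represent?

Summing the place values of the 1 bits: 233 + 55 + 8 = 296.

296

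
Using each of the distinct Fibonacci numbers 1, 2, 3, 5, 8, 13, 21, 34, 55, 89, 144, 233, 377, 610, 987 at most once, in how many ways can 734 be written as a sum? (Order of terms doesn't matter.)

17

Each representation comes from the Zeckendorf form by replacing some F_k with F_{k−1} + F_{k−2} where possible.
734 = 610+89+34+1 = 610+89+21+13+1 = 377+233+89+34+1 = 610+89+21+8+5+1 = 610+55+34+21+13+1 = … (12 more), for 17 in all.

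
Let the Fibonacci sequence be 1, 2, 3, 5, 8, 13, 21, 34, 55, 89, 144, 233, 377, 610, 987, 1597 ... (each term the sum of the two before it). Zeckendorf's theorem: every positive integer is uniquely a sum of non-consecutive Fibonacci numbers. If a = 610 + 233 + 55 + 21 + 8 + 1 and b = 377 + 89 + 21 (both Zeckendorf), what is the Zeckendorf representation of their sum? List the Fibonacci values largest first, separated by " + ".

987 + 377 + 34 + 13 + 3 + 1

The two numbers are 928 and 487, so their sum is 1415.
Repeatedly subtract the largest Fibonacci number that fits:
subtract 987 from 1415: 428 remains
subtract 377 from 428: 51 remains
subtract 34 from 51: 17 remains
subtract 13 from 17: 4 remains
subtract 3 from 4: 1 remains
subtract 1 from 1: 0 remains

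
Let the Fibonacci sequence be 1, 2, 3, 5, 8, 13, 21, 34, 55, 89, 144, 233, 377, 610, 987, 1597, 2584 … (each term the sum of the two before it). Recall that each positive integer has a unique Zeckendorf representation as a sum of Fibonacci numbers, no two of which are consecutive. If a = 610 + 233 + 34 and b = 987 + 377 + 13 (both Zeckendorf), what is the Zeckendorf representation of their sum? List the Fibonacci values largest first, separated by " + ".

1597 + 610 + 34 + 13

The two numbers are 877 and 1377, so their sum is 2254.
Repeatedly subtract the largest Fibonacci number that fits:
1597 ≤ 2254 < 2584, so take 1597; remainder 657
610 ≤ 657 < 987, so take 610; remainder 47
34 ≤ 47 < 55, so take 34; remainder 13
13 ≤ 13 < 21, so take 13; remainder 0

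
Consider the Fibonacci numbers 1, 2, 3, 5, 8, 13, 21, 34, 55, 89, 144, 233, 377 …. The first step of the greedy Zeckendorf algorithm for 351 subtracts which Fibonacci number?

233 ≤ 351 < 377, so the largest Fibonacci number not exceeding 351 is 233.

233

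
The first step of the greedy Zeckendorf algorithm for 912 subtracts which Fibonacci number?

610

610 ≤ 912 < 987, so the largest Fibonacci number not exceeding 912 is 610.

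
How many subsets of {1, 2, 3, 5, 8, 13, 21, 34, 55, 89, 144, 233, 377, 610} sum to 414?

414 = 377+34+3 = 377+34+2+1 = 377+21+13+3 = 233+144+34+3 = … (14 more), for 18 in all.

18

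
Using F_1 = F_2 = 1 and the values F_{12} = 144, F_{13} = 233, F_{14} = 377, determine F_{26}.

By the addition formula F_{m+n} = F_m F_{n+1} + F_{m−1} F_n with m=14, n=12: F_{26} = 377·233 + 233·144 = 87841 + 33552 = 121393.

121393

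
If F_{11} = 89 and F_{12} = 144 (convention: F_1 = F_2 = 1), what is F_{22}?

17711

By the doubling identity F_{2k} = F_k(2F_{k+1} − F_k): F_{22} = 89·(2·144 − 89) = 89·199 = 17711.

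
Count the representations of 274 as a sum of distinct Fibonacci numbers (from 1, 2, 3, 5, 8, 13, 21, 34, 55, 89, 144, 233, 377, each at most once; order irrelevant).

Each representation comes from the Zeckendorf form by replacing some F_k with F_{k−1} + F_{k−2} where possible.
274 = 233+34+5+2 = 233+21+13+5+2 = 144+89+34+5+2 = … (2 more), for 5 in all.

5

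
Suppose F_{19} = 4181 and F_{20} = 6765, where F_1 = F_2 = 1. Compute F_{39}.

By F_{2k+1} = F_k² + F_{k+1}²: F_{39} = 4181² + 6765² = 17480761 + 45765225 = 63245986.

63245986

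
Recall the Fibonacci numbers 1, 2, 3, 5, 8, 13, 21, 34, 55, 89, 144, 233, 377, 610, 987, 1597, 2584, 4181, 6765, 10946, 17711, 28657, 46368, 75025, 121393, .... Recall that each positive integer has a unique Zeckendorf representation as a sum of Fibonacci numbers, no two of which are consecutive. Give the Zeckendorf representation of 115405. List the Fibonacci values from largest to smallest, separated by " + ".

Greedy algorithm:
subtract 75025 from 115405: 40380 remains
subtract 28657 from 40380: 11723 remains
subtract 10946 from 11723: 777 remains
subtract 610 from 777: 167 remains
subtract 144 from 167: 23 remains
subtract 21 from 23: 2 remains
subtract 2 from 2: 0 remains
So 115405 = 75025 + 28657 + 10946 + 610 + 144 + 21 + 2, with no two terms consecutive in the sequence.

75025 + 28657 + 10946 + 610 + 144 + 21 + 2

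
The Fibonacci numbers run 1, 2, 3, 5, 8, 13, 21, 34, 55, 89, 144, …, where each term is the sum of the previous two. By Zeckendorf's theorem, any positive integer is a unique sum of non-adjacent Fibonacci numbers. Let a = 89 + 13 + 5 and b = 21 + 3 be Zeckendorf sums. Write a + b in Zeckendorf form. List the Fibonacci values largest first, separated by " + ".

89 + 34 + 8

The two numbers are 107 and 24, so their sum is 131.
Greedily peel off the largest Fibonacci term at each step:
largest Fibonacci ≤ 131 is 89; 131 − 89 = 42
largest Fibonacci ≤ 42 is 34; 42 − 34 = 8
largest Fibonacci ≤ 8 is 8; 8 − 8 = 0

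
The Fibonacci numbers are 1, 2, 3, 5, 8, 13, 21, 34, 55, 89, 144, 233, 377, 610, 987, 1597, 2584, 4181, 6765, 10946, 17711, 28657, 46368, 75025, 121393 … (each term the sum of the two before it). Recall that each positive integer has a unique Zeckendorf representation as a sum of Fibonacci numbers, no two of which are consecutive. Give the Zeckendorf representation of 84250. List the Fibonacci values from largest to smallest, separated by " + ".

take 75025 (≤ 84250); 84250 − 75025 = 9225
take 6765 (≤ 9225); 9225 − 6765 = 2460
take 1597 (≤ 2460); 2460 − 1597 = 863
take 610 (≤ 863); 863 − 610 = 253
take 233 (≤ 253); 253 − 233 = 20
take 13 (≤ 20); 20 − 13 = 7
take 5 (≤ 7); 7 − 5 = 2
take 2 (≤ 2); 2 − 2 = 0
So 84250 = 75025 + 6765 + 1597 + 610 + 233 + 13 + 5 + 2, with no two terms consecutive in the sequence.

75025 + 6765 + 1597 + 610 + 233 + 13 + 5 + 2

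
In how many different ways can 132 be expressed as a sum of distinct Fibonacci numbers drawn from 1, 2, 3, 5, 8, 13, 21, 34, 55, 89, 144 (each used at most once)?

6

132 = 89+34+8+1 = 89+34+5+3+1 = 89+21+13+8+1 = 89+21+13+5+3+1 = … (2 more), for 6 in all.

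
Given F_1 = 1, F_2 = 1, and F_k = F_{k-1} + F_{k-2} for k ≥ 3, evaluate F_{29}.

Iterating the recurrence up to F_{22} = 17711 and F_{21} = 10946:
F_{23} = F_{22} + F_{21} = 17711 + 10946 = 28657
F_{24} = F_{23} + F_{22} = 28657 + 17711 = 46368
F_{25} = F_{24} + F_{23} = 46368 + 28657 = 75025
F_{26} = F_{25} + F_{24} = 75025 + 46368 = 121393
F_{27} = F_{26} + F_{25} = 121393 + 75025 = 196418
F_{28} = F_{27} + F_{26} = 196418 + 121393 = 317811
F_{29} = F_{28} + F_{27} = 317811 + 196418 = 514229

514229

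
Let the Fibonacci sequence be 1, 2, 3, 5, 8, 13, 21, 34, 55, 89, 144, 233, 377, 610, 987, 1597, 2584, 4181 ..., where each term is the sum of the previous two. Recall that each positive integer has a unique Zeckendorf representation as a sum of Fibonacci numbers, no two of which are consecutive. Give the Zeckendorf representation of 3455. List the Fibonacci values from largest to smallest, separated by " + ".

Greedily peel off the largest Fibonacci term at each step:
2584 ≤ 3455 < 4181, so take 2584; remainder 871
610 ≤ 871 < 987, so take 610; remainder 261
233 ≤ 261 < 377, so take 233; remainder 28
21 ≤ 28 < 34, so take 21; remainder 7
5 ≤ 7 < 8, so take 5; remainder 2
2 ≤ 2 < 3, so take 2; remainder 0
So 3455 = 2584 + 610 + 233 + 21 + 5 + 2, with no two terms consecutive in the sequence.

2584 + 610 + 233 + 21 + 5 + 2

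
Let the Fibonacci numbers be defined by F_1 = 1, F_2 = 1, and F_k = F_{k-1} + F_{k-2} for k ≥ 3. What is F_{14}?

377

Iterating the recurrence up to F_{9} = 34 and F_{8} = 21:
F_{10} = F_{9} + F_{8} = 34 + 21 = 55
F_{11} = F_{10} + F_{9} = 55 + 34 = 89
F_{12} = F_{11} + F_{10} = 89 + 55 = 144
F_{13} = F_{12} + F_{11} = 144 + 89 = 233
F_{14} = F_{13} + F_{12} = 233 + 144 = 377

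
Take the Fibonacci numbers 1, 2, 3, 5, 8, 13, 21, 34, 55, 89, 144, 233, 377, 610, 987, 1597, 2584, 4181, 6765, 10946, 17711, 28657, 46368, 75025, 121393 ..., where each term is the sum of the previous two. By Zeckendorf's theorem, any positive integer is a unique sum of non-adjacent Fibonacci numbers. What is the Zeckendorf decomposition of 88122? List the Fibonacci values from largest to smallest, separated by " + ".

Greedily peel off the largest Fibonacci term at each step:
88122 − 75025 = 13097
13097 − 10946 = 2151
2151 − 1597 = 554
554 − 377 = 177
177 − 144 = 33
33 − 21 = 12
12 − 8 = 4
4 − 3 = 1
1 − 1 = 0
So 88122 = 75025 + 10946 + 1597 + 377 + 144 + 21 + 8 + 3 + 1, with no two terms consecutive in the sequence.

75025 + 10946 + 1597 + 377 + 144 + 21 + 8 + 3 + 1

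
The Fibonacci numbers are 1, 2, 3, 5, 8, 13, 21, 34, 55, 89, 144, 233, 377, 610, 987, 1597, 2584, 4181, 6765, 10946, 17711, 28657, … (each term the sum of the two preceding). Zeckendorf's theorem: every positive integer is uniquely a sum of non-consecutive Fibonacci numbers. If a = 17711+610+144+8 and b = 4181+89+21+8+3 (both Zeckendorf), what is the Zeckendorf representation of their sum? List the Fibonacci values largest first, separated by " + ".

The two numbers are 18473 and 4302, so their sum is 22775.
Repeatedly subtract the largest Fibonacci number that fits:
22775: greatest Fibonacci not exceeding it is 17711, leaving 5064
5064: greatest Fibonacci not exceeding it is 4181, leaving 883
883: greatest Fibonacci not exceeding it is 610, leaving 273
273: greatest Fibonacci not exceeding it is 233, leaving 40
40: greatest Fibonacci not exceeding it is 34, leaving 6
6: greatest Fibonacci not exceeding it is 5, leaving 1
1: greatest Fibonacci not exceeding it is 1, leaving 0

17711 + 4181 + 610 + 233 + 34 + 5 + 1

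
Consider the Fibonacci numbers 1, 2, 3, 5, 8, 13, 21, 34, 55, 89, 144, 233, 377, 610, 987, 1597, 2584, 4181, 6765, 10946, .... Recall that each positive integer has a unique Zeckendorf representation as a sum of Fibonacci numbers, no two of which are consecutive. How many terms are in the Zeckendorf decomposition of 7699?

7699: greatest Fibonacci not exceeding it is 6765, leaving 934
934: greatest Fibonacci not exceeding it is 610, leaving 324
324: greatest Fibonacci not exceeding it is 233, leaving 91
91: greatest Fibonacci not exceeding it is 89, leaving 2
2: greatest Fibonacci not exceeding it is 2, leaving 0
7699 = 6765 + 610 + 233 + 89 + 2, which has 5 terms.

5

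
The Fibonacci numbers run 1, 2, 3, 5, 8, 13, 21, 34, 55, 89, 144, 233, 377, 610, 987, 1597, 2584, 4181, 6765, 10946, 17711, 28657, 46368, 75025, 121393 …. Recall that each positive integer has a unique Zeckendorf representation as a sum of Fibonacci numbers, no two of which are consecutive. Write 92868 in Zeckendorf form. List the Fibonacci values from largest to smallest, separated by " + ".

75025 + 17711 + 89 + 34 + 8 + 1

Repeatedly subtract the largest Fibonacci number that fits:
92868: greatest Fibonacci not exceeding it is 75025, leaving 17843
17843: greatest Fibonacci not exceeding it is 17711, leaving 132
132: greatest Fibonacci not exceeding it is 89, leaving 43
43: greatest Fibonacci not exceeding it is 34, leaving 9
9: greatest Fibonacci not exceeding it is 8, leaving 1
1: greatest Fibonacci not exceeding it is 1, leaving 0
So 92868 = 75025 + 17711 + 89 + 34 + 8 + 1, with no two terms consecutive in the sequence.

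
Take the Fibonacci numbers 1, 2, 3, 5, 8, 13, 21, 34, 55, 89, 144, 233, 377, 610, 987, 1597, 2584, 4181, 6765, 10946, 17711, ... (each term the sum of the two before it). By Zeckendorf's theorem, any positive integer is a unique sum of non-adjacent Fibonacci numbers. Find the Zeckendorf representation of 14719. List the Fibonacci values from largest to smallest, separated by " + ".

Repeatedly subtract the largest Fibonacci number that fits:
14719: greatest Fibonacci not exceeding it is 10946, leaving 3773
3773: greatest Fibonacci not exceeding it is 2584, leaving 1189
1189: greatest Fibonacci not exceeding it is 987, leaving 202
202: greatest Fibonacci not exceeding it is 144, leaving 58
58: greatest Fibonacci not exceeding it is 55, leaving 3
3: greatest Fibonacci not exceeding it is 3, leaving 0
So 14719 = 10946 + 2584 + 987 + 144 + 55 + 3, with no two terms consecutive in the sequence.

10946 + 2584 + 987 + 144 + 55 + 3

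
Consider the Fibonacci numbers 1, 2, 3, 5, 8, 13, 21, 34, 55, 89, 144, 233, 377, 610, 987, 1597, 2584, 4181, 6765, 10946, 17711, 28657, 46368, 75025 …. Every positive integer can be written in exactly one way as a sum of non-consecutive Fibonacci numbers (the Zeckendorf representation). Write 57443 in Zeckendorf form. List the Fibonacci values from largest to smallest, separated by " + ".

Greedily peel off the largest Fibonacci term at each step:
57443: greatest Fibonacci not exceeding it is 46368, leaving 11075
11075: greatest Fibonacci not exceeding it is 10946, leaving 129
129: greatest Fibonacci not exceeding it is 89, leaving 40
40: greatest Fibonacci not exceeding it is 34, leaving 6
6: greatest Fibonacci not exceeding it is 5, leaving 1
1: greatest Fibonacci not exceeding it is 1, leaving 0
So 57443 = 46368 + 10946 + 89 + 34 + 5 + 1, with no two terms consecutive in the sequence.

46368 + 10946 + 89 + 34 + 5 + 1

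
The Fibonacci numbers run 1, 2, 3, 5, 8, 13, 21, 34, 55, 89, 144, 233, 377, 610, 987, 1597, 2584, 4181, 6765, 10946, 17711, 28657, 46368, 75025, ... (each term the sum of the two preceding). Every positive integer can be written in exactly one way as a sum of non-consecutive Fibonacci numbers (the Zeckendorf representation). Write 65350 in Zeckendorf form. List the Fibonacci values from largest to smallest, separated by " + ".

subtract 46368 from 65350: 18982 remains
subtract 17711 from 18982: 1271 remains
subtract 987 from 1271: 284 remains
subtract 233 from 284: 51 remains
subtract 34 from 51: 17 remains
subtract 13 from 17: 4 remains
subtract 3 from 4: 1 remains
subtract 1 from 1: 0 remains
So 65350 = 46368 + 17711 + 987 + 233 + 34 + 13 + 3 + 1, with no two terms consecutive in the sequence.

46368 + 17711 + 987 + 233 + 34 + 13 + 3 + 1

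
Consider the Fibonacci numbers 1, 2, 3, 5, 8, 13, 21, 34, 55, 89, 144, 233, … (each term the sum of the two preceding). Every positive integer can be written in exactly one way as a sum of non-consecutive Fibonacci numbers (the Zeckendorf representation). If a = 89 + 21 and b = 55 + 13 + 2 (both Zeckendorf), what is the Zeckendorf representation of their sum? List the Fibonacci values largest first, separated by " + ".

The two numbers are 110 and 70, so their sum is 180.
subtract 144 from 180: 36 remains
subtract 34 from 36: 2 remains
subtract 2 from 2: 0 remains

144 + 34 + 2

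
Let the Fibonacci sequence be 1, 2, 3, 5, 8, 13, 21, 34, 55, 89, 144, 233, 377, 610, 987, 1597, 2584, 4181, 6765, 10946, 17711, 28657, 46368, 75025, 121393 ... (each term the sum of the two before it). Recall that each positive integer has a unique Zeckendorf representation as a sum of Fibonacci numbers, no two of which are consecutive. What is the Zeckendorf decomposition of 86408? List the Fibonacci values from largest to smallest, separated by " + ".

take 75025 (≤ 86408); 86408 − 75025 = 11383
take 10946 (≤ 11383); 11383 − 10946 = 437
take 377 (≤ 437); 437 − 377 = 60
take 55 (≤ 60); 60 − 55 = 5
take 5 (≤ 5); 5 − 5 = 0
So 86408 = 75025 + 10946 + 377 + 55 + 5, with no two terms consecutive in the sequence.

75025 + 10946 + 377 + 55 + 5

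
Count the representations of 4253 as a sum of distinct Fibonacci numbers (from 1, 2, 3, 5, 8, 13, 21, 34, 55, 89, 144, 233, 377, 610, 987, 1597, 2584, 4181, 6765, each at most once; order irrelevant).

20

Starting from the Zeckendorf form and repeatedly splitting a term F_k into F_{k−1} + F_{k−2} (when neither is already used) reaches every representation.
4253 = 4181+55+13+3+1 = 4181+55+8+5+3+1 = 4181+34+21+13+3+1 = 2584+1597+55+13+3+1 = … (16 more), for 20 in all.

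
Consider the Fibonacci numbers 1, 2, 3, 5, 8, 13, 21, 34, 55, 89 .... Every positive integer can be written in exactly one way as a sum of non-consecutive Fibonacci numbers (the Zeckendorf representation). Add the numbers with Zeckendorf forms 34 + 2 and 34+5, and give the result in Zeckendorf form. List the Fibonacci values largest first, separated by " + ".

The two numbers are 36 and 39, so their sum is 75.
Repeatedly subtract the largest Fibonacci number that fits:
subtract 55 from 75: 20 remains
subtract 13 from 20: 7 remains
subtract 5 from 7: 2 remains
subtract 2 from 2: 0 remains

55 + 13 + 5 + 2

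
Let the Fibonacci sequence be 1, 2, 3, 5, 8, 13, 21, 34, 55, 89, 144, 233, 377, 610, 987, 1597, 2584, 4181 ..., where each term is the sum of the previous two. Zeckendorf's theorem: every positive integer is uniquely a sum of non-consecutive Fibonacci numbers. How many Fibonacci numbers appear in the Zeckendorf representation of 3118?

Repeatedly subtract the largest Fibonacci number that fits:
3118 − 2584 = 534
534 − 377 = 157
157 − 144 = 13
13 − 13 = 0
3118 = 2584 + 377 + 144 + 13, which has 4 terms.

4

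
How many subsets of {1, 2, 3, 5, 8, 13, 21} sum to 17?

Each representation comes from the Zeckendorf form by replacing some F_k with F_{k−1} + F_{k−2} where possible.
17 = 13+3+1 = 8+5+3+1 — 2 representations.

2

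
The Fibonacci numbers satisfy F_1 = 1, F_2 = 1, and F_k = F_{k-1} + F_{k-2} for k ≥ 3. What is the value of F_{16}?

987

Iterating the recurrence up to F_{11} = 89 and F_{10} = 55:
F_{12} = F_{11} + F_{10} = 89 + 55 = 144
F_{13} = F_{12} + F_{11} = 144 + 89 = 233
F_{14} = F_{13} + F_{12} = 233 + 144 = 377
F_{15} = F_{14} + F_{13} = 377 + 233 = 610
F_{16} = F_{15} + F_{14} = 610 + 377 = 987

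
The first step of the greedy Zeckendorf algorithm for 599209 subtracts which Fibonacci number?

514229 ≤ 599209 < 832040, so the largest Fibonacci number not exceeding 599209 is 514229.

514229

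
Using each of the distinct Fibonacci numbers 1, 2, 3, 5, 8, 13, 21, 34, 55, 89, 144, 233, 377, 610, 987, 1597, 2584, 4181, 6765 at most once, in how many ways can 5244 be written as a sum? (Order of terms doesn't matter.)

48

5244 = 4181+987+55+21 = 4181+987+55+13+8 = 4181+610+377+55+21 = … (45 more), for 48 in all.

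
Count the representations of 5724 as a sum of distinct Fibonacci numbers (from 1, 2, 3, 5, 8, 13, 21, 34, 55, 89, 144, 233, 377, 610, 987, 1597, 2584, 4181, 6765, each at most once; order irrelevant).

5724 = 4181+987+377+144+34+1 = 4181+987+377+144+21+13+1 = 4181+987+377+89+55+34+1 = 4181+987+377+144+21+8+5+1 = 4181+987+377+89+55+21+13+1 = … (27 more), for 32 in all.

32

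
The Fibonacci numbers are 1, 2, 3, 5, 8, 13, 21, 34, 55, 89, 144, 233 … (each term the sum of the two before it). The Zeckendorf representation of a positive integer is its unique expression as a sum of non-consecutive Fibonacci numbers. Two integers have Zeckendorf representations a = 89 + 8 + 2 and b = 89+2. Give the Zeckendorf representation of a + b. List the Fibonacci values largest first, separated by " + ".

144 + 34 + 8 + 3 + 1

The two numbers are 99 and 91, so their sum is 190.
Greedily peel off the largest Fibonacci term at each step:
144 ≤ 190 < 233, so take 144; remainder 46
34 ≤ 46 < 55, so take 34; remainder 12
8 ≤ 12 < 13, so take 8; remainder 4
3 ≤ 4 < 5, so take 3; remainder 1
1 ≤ 1 < 2, so take 1; remainder 0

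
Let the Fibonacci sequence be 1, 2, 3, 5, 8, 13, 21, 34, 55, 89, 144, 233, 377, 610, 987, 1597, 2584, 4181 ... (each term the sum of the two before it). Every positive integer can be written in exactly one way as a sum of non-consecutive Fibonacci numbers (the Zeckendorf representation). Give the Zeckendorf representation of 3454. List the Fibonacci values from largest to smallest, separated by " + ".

2584 ≤ 3454 < 4181, so take 2584; remainder 870
610 ≤ 870 < 987, so take 610; remainder 260
233 ≤ 260 < 377, so take 233; remainder 27
21 ≤ 27 < 34, so take 21; remainder 6
5 ≤ 6 < 8, so take 5; remainder 1
1 ≤ 1 < 2, so take 1; remainder 0
So 3454 = 2584 + 610 + 233 + 21 + 5 + 1, with no two terms consecutive in the sequence.

2584 + 610 + 233 + 21 + 5 + 1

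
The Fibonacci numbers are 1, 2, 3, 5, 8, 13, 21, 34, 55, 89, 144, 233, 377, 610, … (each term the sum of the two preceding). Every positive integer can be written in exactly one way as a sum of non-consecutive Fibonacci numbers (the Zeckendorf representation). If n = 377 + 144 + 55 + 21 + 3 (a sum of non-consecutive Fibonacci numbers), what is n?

377 + 144 + 55 + 21 + 3 = 600.

600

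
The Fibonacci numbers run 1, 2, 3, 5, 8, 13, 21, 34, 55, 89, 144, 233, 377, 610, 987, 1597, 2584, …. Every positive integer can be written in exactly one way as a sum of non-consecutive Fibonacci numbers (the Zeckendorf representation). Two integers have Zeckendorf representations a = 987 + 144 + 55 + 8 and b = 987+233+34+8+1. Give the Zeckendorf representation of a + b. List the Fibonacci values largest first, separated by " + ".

1597 + 610 + 233 + 13 + 3 + 1

The two numbers are 1194 and 1263, so their sum is 2457.
2457: greatest Fibonacci not exceeding it is 1597, leaving 860
860: greatest Fibonacci not exceeding it is 610, leaving 250
250: greatest Fibonacci not exceeding it is 233, leaving 17
17: greatest Fibonacci not exceeding it is 13, leaving 4
4: greatest Fibonacci not exceeding it is 3, leaving 1
1: greatest Fibonacci not exceeding it is 1, leaving 0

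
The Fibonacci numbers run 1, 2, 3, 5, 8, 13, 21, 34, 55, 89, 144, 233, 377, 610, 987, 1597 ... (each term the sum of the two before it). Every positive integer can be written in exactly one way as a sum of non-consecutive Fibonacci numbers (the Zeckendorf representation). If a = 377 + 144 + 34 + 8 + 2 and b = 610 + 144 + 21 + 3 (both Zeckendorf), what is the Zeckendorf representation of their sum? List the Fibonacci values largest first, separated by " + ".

The two numbers are 565 and 778, so their sum is 1343.
Greedy algorithm:
largest Fibonacci ≤ 1343 is 987; 1343 − 987 = 356
largest Fibonacci ≤ 356 is 233; 356 − 233 = 123
largest Fibonacci ≤ 123 is 89; 123 − 89 = 34
largest Fibonacci ≤ 34 is 34; 34 − 34 = 0

987 + 233 + 89 + 34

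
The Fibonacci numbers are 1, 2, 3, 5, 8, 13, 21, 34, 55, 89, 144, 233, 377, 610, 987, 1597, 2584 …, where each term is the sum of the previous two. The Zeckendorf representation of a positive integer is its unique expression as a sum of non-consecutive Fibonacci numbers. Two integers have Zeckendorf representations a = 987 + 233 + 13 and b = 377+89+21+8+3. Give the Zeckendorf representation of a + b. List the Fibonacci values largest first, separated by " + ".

1597 + 89 + 34 + 8 + 3

The two numbers are 1233 and 498, so their sum is 1731.
Greedily peel off the largest Fibonacci term at each step:
1731: greatest Fibonacci not exceeding it is 1597, leaving 134
134: greatest Fibonacci not exceeding it is 89, leaving 45
45: greatest Fibonacci not exceeding it is 34, leaving 11
11: greatest Fibonacci not exceeding it is 8, leaving 3
3: greatest Fibonacci not exceeding it is 3, leaving 0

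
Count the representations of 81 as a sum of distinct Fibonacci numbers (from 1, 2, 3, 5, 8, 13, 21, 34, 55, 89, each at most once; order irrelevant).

81 = 55+21+5 = 55+21+3+2 = 55+13+8+5 = 55+13+8+3+2 = … (2 more), for 6 in all.

6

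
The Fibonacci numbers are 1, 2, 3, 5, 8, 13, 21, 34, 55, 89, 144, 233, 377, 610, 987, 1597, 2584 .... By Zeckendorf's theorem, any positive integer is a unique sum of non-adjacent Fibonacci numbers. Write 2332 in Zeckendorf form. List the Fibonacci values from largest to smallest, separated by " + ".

2332: greatest Fibonacci not exceeding it is 1597, leaving 735
735: greatest Fibonacci not exceeding it is 610, leaving 125
125: greatest Fibonacci not exceeding it is 89, leaving 36
36: greatest Fibonacci not exceeding it is 34, leaving 2
2: greatest Fibonacci not exceeding it is 2, leaving 0
So 2332 = 1597 + 610 + 89 + 34 + 2, with no two terms consecutive in the sequence.

1597 + 610 + 89 + 34 + 2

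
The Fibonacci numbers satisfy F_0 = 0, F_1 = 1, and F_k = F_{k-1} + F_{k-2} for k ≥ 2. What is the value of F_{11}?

89

Iterating the recurrence up to F_{5} = 5 and F_{4} = 3:
F_{6} = F_{5} + F_{4} = 5 + 3 = 8
F_{7} = F_{6} + F_{5} = 8 + 5 = 13
F_{8} = F_{7} + F_{6} = 13 + 8 = 21
F_{9} = F_{8} + F_{7} = 21 + 13 = 34
F_{10} = F_{9} + F_{8} = 34 + 21 = 55
F_{11} = F_{10} + F_{9} = 55 + 34 = 89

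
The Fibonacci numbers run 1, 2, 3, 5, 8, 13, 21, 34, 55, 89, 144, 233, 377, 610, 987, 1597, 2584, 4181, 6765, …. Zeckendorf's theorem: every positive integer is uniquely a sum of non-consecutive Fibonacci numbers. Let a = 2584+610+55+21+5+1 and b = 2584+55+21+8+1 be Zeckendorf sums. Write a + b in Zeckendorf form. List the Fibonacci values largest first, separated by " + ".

The two numbers are 3276 and 2669, so their sum is 5945.
take 4181 (≤ 5945); 5945 − 4181 = 1764
take 1597 (≤ 1764); 1764 − 1597 = 167
take 144 (≤ 167); 167 − 144 = 23
take 21 (≤ 23); 23 − 21 = 2
take 2 (≤ 2); 2 − 2 = 0

4181 + 1597 + 144 + 21 + 2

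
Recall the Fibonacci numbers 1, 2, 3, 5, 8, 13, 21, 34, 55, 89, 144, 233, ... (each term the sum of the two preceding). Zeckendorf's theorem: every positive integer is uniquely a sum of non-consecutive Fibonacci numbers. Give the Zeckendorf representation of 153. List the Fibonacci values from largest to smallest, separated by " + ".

144 + 8 + 1

144 ≤ 153 < 233, so take 144; remainder 9
8 ≤ 9 < 13, so take 8; remainder 1
1 ≤ 1 < 2, so take 1; remainder 0
So 153 = 144 + 8 + 1, with no two terms consecutive in the sequence.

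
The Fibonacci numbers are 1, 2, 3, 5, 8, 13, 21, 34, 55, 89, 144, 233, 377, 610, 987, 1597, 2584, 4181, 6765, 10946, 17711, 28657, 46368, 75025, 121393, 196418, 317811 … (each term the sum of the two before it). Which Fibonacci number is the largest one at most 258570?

196418

196418 ≤ 258570 < 317811, so the largest Fibonacci number not exceeding 258570 is 196418.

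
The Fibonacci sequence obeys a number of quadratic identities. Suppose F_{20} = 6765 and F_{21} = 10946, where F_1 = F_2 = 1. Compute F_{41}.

By F_{2k+1} = F_k² + F_{k+1}²: F_{41} = 6765² + 10946² = 45765225 + 119814916 = 165580141.

165580141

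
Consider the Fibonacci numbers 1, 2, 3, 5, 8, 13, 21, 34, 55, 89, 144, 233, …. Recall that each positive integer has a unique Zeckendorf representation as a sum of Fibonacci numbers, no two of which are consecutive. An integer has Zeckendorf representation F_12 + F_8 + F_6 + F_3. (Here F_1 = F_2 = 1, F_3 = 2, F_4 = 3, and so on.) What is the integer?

F_12 + F_8 + F_6 + F_3 = 144 + 21 + 8 + 2 = 175.

175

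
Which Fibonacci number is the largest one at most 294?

233 ≤ 294 < 377, so the largest Fibonacci number not exceeding 294 is 233.

233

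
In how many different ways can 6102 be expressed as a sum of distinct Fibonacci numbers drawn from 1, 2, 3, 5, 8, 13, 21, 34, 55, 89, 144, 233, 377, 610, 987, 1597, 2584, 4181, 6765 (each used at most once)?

27

6102 = 4181+1597+233+89+2 = 4181+1597+233+55+34+2 = 4181+987+610+233+89+2 = 4181+1597+233+55+21+13+2 = … (23 more), for 27 in all.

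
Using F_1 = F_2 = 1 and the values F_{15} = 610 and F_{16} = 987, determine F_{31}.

By F_{2k+1} = F_k² + F_{k+1}²: F_{31} = 610² + 987² = 372100 + 974169 = 1346269.

1346269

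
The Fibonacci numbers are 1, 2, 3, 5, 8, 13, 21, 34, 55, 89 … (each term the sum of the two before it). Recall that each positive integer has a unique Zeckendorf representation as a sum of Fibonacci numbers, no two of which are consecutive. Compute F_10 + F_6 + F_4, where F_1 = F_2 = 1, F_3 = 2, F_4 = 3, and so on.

66

F_10 + F_6 + F_4 = 55 + 8 + 3 = 66.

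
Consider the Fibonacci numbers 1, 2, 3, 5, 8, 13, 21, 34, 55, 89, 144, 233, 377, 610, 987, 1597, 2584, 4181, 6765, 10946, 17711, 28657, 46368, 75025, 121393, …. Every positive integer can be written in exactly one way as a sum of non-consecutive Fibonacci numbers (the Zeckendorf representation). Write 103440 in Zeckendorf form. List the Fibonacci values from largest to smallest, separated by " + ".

75025 + 17711 + 6765 + 2584 + 987 + 233 + 89 + 34 + 8 + 3 + 1

subtract 75025 from 103440: 28415 remains
subtract 17711 from 28415: 10704 remains
subtract 6765 from 10704: 3939 remains
subtract 2584 from 3939: 1355 remains
subtract 987 from 1355: 368 remains
subtract 233 from 368: 135 remains
subtract 89 from 135: 46 remains
subtract 34 from 46: 12 remains
subtract 8 from 12: 4 remains
subtract 3 from 4: 1 remains
subtract 1 from 1: 0 remains
So 103440 = 75025 + 17711 + 6765 + 2584 + 987 + 233 + 89 + 34 + 8 + 3 + 1, with no two terms consecutive in the sequence.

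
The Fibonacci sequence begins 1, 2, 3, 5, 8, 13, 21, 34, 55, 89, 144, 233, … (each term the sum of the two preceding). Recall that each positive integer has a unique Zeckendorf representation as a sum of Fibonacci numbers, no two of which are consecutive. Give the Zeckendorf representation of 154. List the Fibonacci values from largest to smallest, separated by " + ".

take 144 (≤ 154); 154 − 144 = 10
take 8 (≤ 10); 10 − 8 = 2
take 2 (≤ 2); 2 − 2 = 0
So 154 = 144 + 8 + 2, with no two terms consecutive in the sequence.

144 + 8 + 2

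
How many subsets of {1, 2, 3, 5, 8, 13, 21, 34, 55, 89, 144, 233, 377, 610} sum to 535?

15

Starting from the Zeckendorf form and repeatedly splitting a term F_k into F_{k−1} + F_{k−2} (when neither is already used) reaches every representation.
535 = 377+144+13+1 = 377+144+8+5+1 = 377+89+55+13+1 = 377+144+8+3+2+1 = … (11 more), for 15 in all.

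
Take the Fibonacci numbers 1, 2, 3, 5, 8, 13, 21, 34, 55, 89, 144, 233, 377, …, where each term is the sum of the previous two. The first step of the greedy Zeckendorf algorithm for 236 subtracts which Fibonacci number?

233

233 ≤ 236 < 377, so the largest Fibonacci number not exceeding 236 is 233.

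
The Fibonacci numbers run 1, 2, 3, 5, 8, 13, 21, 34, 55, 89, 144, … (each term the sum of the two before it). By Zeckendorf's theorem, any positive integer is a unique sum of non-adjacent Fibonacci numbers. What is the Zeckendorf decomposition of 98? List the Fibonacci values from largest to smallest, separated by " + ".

89 + 8 + 1

Greedy algorithm:
89 ≤ 98 < 144, so take 89; remainder 9
8 ≤ 9 < 13, so take 8; remainder 1
1 ≤ 1 < 2, so take 1; remainder 0
So 98 = 89 + 8 + 1, with no two terms consecutive in the sequence.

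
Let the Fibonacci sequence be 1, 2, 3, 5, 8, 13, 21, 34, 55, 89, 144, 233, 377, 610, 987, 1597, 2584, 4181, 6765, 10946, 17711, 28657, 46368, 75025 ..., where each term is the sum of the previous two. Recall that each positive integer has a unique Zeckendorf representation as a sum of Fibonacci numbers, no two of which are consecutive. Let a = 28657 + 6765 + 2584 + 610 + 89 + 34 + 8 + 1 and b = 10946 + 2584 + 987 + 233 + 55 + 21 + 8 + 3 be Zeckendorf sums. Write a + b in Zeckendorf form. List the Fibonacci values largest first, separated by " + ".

The two numbers are 38748 and 14837, so their sum is 53585.
Repeatedly subtract the largest Fibonacci number that fits:
53585: greatest Fibonacci not exceeding it is 46368, leaving 7217
7217: greatest Fibonacci not exceeding it is 6765, leaving 452
452: greatest Fibonacci not exceeding it is 377, leaving 75
75: greatest Fibonacci not exceeding it is 55, leaving 20
20: greatest Fibonacci not exceeding it is 13, leaving 7
7: greatest Fibonacci not exceeding it is 5, leaving 2
2: greatest Fibonacci not exceeding it is 2, leaving 0

46368 + 6765 + 377 + 55 + 13 + 5 + 2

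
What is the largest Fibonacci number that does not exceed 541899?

514229

514229 ≤ 541899 < 832040, so the largest Fibonacci number not exceeding 541899 is 514229.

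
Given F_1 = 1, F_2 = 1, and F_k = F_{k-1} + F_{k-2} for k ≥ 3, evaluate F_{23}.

Iterating the recurrence up to F_{15} = 610 and F_{14} = 377:
F_{16} = F_{15} + F_{14} = 610 + 377 = 987
F_{17} = F_{16} + F_{15} = 987 + 610 = 1597
F_{18} = F_{17} + F_{16} = 1597 + 987 = 2584
F_{19} = F_{18} + F_{17} = 2584 + 1597 = 4181
F_{20} = F_{19} + F_{18} = 4181 + 2584 = 6765
F_{21} = F_{20} + F_{19} = 6765 + 4181 = 10946
F_{22} = F_{21} + F_{20} = 10946 + 6765 = 17711
F_{23} = F_{22} + F_{21} = 17711 + 10946 = 28657

28657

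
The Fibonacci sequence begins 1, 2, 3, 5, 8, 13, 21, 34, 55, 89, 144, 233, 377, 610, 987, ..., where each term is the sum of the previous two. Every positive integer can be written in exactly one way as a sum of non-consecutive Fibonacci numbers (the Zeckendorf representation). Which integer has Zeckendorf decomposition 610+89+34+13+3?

749

610+89+34+13+3 = 749.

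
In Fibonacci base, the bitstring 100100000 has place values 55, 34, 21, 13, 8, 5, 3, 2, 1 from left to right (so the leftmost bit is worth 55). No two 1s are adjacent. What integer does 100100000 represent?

Summing the place values of the 1 bits: 55 + 13 = 68.

68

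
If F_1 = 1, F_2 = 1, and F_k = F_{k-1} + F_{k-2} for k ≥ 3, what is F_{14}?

377

Iterating the recurrence up to F_{7} = 13 and F_{6} = 8:
F_{8} = F_{7} + F_{6} = 13 + 8 = 21
F_{9} = F_{8} + F_{7} = 21 + 13 = 34
F_{10} = F_{9} + F_{8} = 34 + 21 = 55
F_{11} = F_{10} + F_{9} = 55 + 34 = 89
F_{12} = F_{11} + F_{10} = 89 + 55 = 144
F_{13} = F_{12} + F_{11} = 144 + 89 = 233
F_{14} = F_{13} + F_{12} = 233 + 144 = 377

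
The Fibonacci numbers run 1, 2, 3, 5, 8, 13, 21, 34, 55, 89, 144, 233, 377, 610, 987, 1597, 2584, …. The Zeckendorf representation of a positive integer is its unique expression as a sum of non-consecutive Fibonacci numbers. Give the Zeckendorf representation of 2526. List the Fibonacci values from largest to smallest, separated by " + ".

Greedily peel off the largest Fibonacci term at each step:
2526: greatest Fibonacci not exceeding it is 1597, leaving 929
929: greatest Fibonacci not exceeding it is 610, leaving 319
319: greatest Fibonacci not exceeding it is 233, leaving 86
86: greatest Fibonacci not exceeding it is 55, leaving 31
31: greatest Fibonacci not exceeding it is 21, leaving 10
10: greatest Fibonacci not exceeding it is 8, leaving 2
2: greatest Fibonacci not exceeding it is 2, leaving 0
So 2526 = 1597 + 610 + 233 + 55 + 21 + 8 + 2, with no two terms consecutive in the sequence.

1597 + 610 + 233 + 55 + 21 + 8 + 2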